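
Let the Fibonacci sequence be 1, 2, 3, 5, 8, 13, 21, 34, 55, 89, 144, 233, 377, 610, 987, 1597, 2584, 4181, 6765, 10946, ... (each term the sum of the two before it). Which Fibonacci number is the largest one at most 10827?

6765 ≤ 10827 < 10946, so the largest Fibonacci number not exceeding 10827 is 6765.

6765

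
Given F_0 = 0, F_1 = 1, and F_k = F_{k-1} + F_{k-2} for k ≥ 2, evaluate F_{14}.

Iterating the recurrence up to F_{10} = 55 and F_{9} = 34:
F_{11} = F_{10} + F_{9} = 55 + 34 = 89
F_{12} = F_{11} + F_{10} = 89 + 55 = 144
F_{13} = F_{12} + F_{11} = 144 + 89 = 233
F_{14} = F_{13} + F_{12} = 233 + 144 = 377

377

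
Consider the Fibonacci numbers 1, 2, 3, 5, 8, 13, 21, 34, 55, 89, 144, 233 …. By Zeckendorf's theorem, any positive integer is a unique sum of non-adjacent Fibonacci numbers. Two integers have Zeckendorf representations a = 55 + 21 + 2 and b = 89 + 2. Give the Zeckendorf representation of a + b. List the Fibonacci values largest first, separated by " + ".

144 + 21 + 3 + 1

The two numbers are 78 and 91, so their sum is 169.
Repeatedly subtract the largest Fibonacci number that fits:
subtract 144 from 169: 25 remains
subtract 21 from 25: 4 remains
subtract 3 from 4: 1 remains
subtract 1 from 1: 0 remains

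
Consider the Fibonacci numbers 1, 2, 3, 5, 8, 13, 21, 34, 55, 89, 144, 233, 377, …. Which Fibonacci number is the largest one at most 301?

233

233 ≤ 301 < 377, so the largest Fibonacci number not exceeding 301 is 233.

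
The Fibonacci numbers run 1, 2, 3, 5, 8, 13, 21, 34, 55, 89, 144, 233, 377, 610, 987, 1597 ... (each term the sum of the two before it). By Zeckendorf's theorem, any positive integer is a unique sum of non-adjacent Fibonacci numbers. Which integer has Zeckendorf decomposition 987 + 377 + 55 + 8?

987 + 377 + 55 + 8 = 1427.

1427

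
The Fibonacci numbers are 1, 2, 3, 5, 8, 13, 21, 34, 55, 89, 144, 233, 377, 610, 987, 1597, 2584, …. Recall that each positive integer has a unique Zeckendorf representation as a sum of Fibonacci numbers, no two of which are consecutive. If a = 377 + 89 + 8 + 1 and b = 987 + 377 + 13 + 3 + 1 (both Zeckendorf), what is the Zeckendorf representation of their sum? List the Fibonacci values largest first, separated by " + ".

The two numbers are 475 and 1381, so their sum is 1856.
Greedy algorithm:
take 1597 (≤ 1856); 1856 − 1597 = 259
take 233 (≤ 259); 259 − 233 = 26
take 21 (≤ 26); 26 − 21 = 5
take 5 (≤ 5); 5 − 5 = 0

1597 + 233 + 21 + 5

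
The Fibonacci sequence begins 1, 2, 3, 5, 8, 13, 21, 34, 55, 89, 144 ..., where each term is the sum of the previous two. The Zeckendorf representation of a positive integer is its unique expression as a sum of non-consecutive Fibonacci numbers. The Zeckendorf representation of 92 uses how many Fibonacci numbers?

Greedily peel off the largest Fibonacci term at each step:
take 89 (≤ 92); 92 − 89 = 3
take 3 (≤ 3); 3 − 3 = 0
92 = 89 + 3, which has 2 terms.

2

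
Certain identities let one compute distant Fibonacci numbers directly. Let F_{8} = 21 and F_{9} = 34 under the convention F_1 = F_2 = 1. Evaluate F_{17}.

1597

By F_{2k+1} = F_k² + F_{k+1}²: F_{17} = 21² + 34² = 441 + 1156 = 1597.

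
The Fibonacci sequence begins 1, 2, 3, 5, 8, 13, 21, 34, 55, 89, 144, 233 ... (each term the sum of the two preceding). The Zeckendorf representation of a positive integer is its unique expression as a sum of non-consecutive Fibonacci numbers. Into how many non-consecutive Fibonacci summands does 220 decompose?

3

Greedily peel off the largest Fibonacci term at each step:
largest Fibonacci ≤ 220 is 144; 220 − 144 = 76
largest Fibonacci ≤ 76 is 55; 76 − 55 = 21
largest Fibonacci ≤ 21 is 21; 21 − 21 = 0
220 = 144 + 55 + 21, which has 3 terms.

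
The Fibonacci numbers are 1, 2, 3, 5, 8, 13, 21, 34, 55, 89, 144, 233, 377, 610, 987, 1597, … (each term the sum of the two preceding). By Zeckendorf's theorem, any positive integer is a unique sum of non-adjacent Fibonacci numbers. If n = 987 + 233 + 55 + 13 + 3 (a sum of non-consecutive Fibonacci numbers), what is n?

987 + 233 + 55 + 13 + 3 = 1291.

1291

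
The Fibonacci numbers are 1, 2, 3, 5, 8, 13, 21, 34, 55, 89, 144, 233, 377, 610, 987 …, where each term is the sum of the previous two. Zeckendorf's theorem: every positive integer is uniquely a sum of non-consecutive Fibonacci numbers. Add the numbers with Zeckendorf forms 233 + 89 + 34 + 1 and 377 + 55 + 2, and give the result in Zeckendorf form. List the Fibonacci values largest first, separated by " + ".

The two numbers are 357 and 434, so their sum is 791.
take 610 (≤ 791); 791 − 610 = 181
take 144 (≤ 181); 181 − 144 = 37
take 34 (≤ 37); 37 − 34 = 3
take 3 (≤ 3); 3 − 3 = 0

610 + 144 + 34 + 3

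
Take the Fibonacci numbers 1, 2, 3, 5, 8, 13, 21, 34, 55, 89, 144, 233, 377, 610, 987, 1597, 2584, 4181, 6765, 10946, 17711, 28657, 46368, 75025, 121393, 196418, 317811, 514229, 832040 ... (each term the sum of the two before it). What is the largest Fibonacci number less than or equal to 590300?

514229 ≤ 590300 < 832040, so the largest Fibonacci number not exceeding 590300 is 514229.

514229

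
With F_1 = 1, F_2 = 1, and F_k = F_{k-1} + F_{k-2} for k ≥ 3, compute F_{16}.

987

Iterating the recurrence up to F_{12} = 144 and F_{11} = 89:
F_{13} = F_{12} + F_{11} = 144 + 89 = 233
F_{14} = F_{13} + F_{12} = 233 + 144 = 377
F_{15} = F_{14} + F_{13} = 377 + 233 = 610
F_{16} = F_{15} + F_{14} = 610 + 377 = 987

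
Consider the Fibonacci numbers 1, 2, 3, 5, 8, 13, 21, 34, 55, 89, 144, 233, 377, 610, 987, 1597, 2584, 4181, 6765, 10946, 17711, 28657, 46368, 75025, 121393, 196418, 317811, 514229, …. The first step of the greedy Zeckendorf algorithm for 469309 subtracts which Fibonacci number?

317811 ≤ 469309 < 514229, so the largest Fibonacci number not exceeding 469309 is 317811.

317811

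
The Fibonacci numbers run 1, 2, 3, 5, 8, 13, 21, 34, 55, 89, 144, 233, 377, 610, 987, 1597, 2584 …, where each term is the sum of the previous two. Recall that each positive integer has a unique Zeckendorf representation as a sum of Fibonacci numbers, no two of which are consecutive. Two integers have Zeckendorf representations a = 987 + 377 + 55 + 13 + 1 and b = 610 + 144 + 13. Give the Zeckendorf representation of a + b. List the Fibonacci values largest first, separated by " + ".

1597 + 377 + 144 + 55 + 21 + 5 + 1

The two numbers are 1433 and 767, so their sum is 2200.
subtract 1597 from 2200: 603 remains
subtract 377 from 603: 226 remains
subtract 144 from 226: 82 remains
subtract 55 from 82: 27 remains
subtract 21 from 27: 6 remains
subtract 5 from 6: 1 remains
subtract 1 from 1: 0 remains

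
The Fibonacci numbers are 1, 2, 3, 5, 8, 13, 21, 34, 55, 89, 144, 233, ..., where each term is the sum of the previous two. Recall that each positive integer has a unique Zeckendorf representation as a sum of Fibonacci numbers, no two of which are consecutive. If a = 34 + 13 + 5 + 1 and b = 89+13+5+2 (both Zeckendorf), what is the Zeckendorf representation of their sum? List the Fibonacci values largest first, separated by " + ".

144 + 13 + 5

The two numbers are 53 and 109, so their sum is 162.
Greedily peel off the largest Fibonacci term at each step:
144 ≤ 162 < 233, so take 144; remainder 18
13 ≤ 18 < 21, so take 13; remainder 5
5 ≤ 5 < 8, so take 5; remainder 0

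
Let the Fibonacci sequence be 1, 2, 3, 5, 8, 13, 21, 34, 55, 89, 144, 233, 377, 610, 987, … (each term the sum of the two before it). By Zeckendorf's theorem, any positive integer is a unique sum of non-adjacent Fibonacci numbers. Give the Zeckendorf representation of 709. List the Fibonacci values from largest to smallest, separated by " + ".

Repeatedly subtract the largest Fibonacci number that fits:
709 − 610 = 99
99 − 89 = 10
10 − 8 = 2
2 − 2 = 0
So 709 = 610 + 89 + 8 + 2, with no two terms consecutive in the sequence.

610 + 89 + 8 + 2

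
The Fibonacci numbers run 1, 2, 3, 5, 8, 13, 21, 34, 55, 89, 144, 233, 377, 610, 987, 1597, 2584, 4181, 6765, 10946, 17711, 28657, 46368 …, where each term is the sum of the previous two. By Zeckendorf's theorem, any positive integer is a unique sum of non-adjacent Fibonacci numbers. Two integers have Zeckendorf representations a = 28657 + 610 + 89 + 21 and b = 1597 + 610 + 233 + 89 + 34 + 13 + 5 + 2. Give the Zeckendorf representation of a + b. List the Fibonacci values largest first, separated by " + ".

The two numbers are 29377 and 2583, so their sum is 31960.
28657 ≤ 31960 < 46368, so take 28657; remainder 3303
2584 ≤ 3303 < 4181, so take 2584; remainder 719
610 ≤ 719 < 987, so take 610; remainder 109
89 ≤ 109 < 144, so take 89; remainder 20
13 ≤ 20 < 21, so take 13; remainder 7
5 ≤ 7 < 8, so take 5; remainder 2
2 ≤ 2 < 3, so take 2; remainder 0

28657 + 2584 + 610 + 89 + 13 + 5 + 2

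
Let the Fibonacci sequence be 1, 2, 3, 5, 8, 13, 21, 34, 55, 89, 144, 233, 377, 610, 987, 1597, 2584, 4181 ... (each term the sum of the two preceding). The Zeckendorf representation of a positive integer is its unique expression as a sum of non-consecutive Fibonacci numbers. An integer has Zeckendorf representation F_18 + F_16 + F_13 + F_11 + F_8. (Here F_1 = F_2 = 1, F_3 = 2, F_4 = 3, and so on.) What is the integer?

F_18 + F_16 + F_13 + F_11 + F_8 = 2584 + 987 + 233 + 89 + 21 = 3914.

3914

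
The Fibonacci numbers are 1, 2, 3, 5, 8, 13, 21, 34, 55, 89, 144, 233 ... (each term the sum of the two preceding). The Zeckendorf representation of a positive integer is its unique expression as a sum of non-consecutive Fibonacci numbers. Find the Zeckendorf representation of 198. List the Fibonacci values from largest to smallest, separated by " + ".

144 + 34 + 13 + 5 + 2

144 ≤ 198 < 233, so take 144; remainder 54
34 ≤ 54 < 55, so take 34; remainder 20
13 ≤ 20 < 21, so take 13; remainder 7
5 ≤ 7 < 8, so take 5; remainder 2
2 ≤ 2 < 3, so take 2; remainder 0
So 198 = 144 + 34 + 13 + 5 + 2, with no two terms consecutive in the sequence.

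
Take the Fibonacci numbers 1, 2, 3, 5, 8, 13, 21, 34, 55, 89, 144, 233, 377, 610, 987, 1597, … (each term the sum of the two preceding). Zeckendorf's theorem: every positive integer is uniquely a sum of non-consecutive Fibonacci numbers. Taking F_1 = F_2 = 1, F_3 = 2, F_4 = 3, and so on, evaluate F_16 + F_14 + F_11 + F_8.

F_16 + F_14 + F_11 + F_8 = 987 + 377 + 89 + 21 = 1474.

1474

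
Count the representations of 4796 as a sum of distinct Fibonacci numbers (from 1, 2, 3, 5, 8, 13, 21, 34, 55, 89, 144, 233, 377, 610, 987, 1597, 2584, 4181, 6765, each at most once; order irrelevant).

31

4796 = 4181+610+5 = 4181+610+3+2 = 4181+377+233+5 = … (28 more), for 31 in all.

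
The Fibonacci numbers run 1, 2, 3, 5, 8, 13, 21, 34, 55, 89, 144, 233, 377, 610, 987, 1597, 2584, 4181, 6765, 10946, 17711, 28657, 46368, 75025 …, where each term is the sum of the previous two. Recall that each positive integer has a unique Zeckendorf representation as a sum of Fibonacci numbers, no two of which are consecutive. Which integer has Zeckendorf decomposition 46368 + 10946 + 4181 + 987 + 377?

46368 + 10946 + 4181 + 987 + 377 = 62859.

62859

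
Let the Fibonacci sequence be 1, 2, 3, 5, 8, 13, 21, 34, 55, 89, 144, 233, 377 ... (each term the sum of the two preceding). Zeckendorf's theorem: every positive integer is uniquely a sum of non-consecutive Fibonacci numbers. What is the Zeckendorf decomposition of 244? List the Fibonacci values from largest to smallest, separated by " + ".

244 − 233 = 11
11 − 8 = 3
3 − 3 = 0
So 244 = 233 + 8 + 3, with no two terms consecutive in the sequence.

233 + 8 + 3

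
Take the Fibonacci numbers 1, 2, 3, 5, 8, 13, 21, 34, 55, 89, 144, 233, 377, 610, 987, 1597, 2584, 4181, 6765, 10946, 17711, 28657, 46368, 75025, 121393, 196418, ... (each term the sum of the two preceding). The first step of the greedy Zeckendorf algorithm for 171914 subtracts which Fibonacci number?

121393 ≤ 171914 < 196418, so the largest Fibonacci number not exceeding 171914 is 121393.

121393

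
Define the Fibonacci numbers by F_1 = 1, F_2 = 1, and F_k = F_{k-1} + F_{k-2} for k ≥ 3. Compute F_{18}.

2584

Iterating the recurrence up to F_{11} = 89 and F_{10} = 55:
F_{12} = F_{11} + F_{10} = 89 + 55 = 144
F_{13} = F_{12} + F_{11} = 144 + 89 = 233
F_{14} = F_{13} + F_{12} = 233 + 144 = 377
F_{15} = F_{14} + F_{13} = 377 + 233 = 610
F_{16} = F_{15} + F_{14} = 610 + 377 = 987
F_{17} = F_{16} + F_{15} = 987 + 610 = 1597
F_{18} = F_{17} + F_{16} = 1597 + 987 = 2584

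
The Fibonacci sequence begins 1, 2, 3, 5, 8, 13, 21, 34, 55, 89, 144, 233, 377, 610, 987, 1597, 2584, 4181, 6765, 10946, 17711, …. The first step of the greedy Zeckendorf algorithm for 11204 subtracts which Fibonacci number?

10946

10946 ≤ 11204 < 17711, so the largest Fibonacci number not exceeding 11204 is 10946.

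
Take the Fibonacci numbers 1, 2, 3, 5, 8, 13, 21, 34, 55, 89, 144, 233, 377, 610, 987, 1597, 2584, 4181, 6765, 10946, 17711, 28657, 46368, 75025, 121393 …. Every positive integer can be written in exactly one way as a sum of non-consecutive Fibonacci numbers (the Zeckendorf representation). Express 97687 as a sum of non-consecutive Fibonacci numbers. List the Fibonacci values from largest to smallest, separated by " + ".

75025 + 17711 + 4181 + 610 + 144 + 13 + 3

75025 ≤ 97687 < 121393, so take 75025; remainder 22662
17711 ≤ 22662 < 28657, so take 17711; remainder 4951
4181 ≤ 4951 < 6765, so take 4181; remainder 770
610 ≤ 770 < 987, so take 610; remainder 160
144 ≤ 160 < 233, so take 144; remainder 16
13 ≤ 16 < 21, so take 13; remainder 3
3 ≤ 3 < 5, so take 3; remainder 0
So 97687 = 75025 + 17711 + 4181 + 610 + 144 + 13 + 3, with no two terms consecutive in the sequence.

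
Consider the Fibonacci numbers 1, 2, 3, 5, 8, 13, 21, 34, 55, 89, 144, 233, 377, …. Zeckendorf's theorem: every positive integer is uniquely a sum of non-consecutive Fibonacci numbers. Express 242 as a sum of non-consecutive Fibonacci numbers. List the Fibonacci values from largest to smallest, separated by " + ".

233 + 8 + 1

Greedily peel off the largest Fibonacci term at each step:
take 233 (≤ 242); 242 − 233 = 9
take 8 (≤ 9); 9 − 8 = 1
take 1 (≤ 1); 1 − 1 = 0
So 242 = 233 + 8 + 1, with no two terms consecutive in the sequence.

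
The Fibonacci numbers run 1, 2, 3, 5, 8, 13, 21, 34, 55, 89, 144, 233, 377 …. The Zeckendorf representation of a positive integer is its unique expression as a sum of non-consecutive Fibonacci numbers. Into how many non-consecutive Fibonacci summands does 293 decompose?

3

Greedily peel off the largest Fibonacci term at each step:
largest Fibonacci ≤ 293 is 233; 293 − 233 = 60
largest Fibonacci ≤ 60 is 55; 60 − 55 = 5
largest Fibonacci ≤ 5 is 5; 5 − 5 = 0
293 = 233 + 55 + 5, which has 3 terms.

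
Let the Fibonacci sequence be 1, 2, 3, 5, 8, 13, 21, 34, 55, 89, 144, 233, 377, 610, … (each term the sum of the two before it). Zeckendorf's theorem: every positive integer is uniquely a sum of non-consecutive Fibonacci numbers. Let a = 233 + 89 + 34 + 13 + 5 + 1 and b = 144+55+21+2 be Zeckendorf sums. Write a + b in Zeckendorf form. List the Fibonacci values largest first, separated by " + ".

377 + 144 + 55 + 21

The two numbers are 375 and 222, so their sum is 597.
Greedily peel off the largest Fibonacci term at each step:
597 − 377 = 220
220 − 144 = 76
76 − 55 = 21
21 − 21 = 0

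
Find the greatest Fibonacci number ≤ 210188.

196418

196418 ≤ 210188 < 317811, so the largest Fibonacci number not exceeding 210188 is 196418.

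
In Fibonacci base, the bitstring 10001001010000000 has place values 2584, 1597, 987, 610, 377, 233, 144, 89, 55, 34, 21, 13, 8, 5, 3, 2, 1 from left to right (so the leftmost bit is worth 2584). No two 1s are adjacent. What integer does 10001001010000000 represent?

3084

Summing the place values of the 1 bits: 2584 + 377 + 89 + 34 = 3084.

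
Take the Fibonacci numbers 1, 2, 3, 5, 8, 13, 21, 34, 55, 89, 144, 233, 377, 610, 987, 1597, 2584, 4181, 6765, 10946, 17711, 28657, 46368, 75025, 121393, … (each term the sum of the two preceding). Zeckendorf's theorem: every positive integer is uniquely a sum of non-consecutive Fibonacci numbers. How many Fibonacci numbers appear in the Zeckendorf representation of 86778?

largest Fibonacci ≤ 86778 is 75025; 86778 − 75025 = 11753
largest Fibonacci ≤ 11753 is 10946; 11753 − 10946 = 807
largest Fibonacci ≤ 807 is 610; 807 − 610 = 197
largest Fibonacci ≤ 197 is 144; 197 − 144 = 53
largest Fibonacci ≤ 53 is 34; 53 − 34 = 19
largest Fibonacci ≤ 19 is 13; 19 − 13 = 6
largest Fibonacci ≤ 6 is 5; 6 − 5 = 1
largest Fibonacci ≤ 1 is 1; 1 − 1 = 0
86778 = 75025 + 10946 + 610 + 144 + 34 + 13 + 5 + 1, which has 8 terms.

8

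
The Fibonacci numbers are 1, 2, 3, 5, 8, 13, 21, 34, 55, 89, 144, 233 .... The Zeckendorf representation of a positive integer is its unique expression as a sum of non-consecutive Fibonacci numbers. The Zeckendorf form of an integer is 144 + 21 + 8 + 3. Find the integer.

144 + 21 + 8 + 3 = 176.

176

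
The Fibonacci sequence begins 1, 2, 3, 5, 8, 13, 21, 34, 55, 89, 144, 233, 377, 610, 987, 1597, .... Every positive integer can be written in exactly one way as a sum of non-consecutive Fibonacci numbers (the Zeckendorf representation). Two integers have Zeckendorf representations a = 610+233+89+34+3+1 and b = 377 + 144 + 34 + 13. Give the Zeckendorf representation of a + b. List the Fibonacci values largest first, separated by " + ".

987 + 377 + 144 + 21 + 8 + 1

The two numbers are 970 and 568, so their sum is 1538.
largest Fibonacci ≤ 1538 is 987; 1538 − 987 = 551
largest Fibonacci ≤ 551 is 377; 551 − 377 = 174
largest Fibonacci ≤ 174 is 144; 174 − 144 = 30
largest Fibonacci ≤ 30 is 21; 30 − 21 = 9
largest Fibonacci ≤ 9 is 8; 9 − 8 = 1
largest Fibonacci ≤ 1 is 1; 1 − 1 = 0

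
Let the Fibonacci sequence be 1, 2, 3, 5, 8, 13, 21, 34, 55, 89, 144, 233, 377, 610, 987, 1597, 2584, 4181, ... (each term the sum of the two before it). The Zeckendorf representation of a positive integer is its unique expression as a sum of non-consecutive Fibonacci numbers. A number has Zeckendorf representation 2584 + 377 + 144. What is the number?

3105

2584 + 377 + 144 = 3105.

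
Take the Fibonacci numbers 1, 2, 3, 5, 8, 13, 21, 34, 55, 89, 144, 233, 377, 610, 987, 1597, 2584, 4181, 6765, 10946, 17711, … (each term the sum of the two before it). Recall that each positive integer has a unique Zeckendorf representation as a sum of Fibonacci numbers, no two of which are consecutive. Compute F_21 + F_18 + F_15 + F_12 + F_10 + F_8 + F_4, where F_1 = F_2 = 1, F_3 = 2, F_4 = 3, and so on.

F_21 + F_18 + F_15 + F_12 + F_10 + F_8 + F_4 = 10946 + 2584 + 610 + 144 + 55 + 21 + 3 = 14363.

14363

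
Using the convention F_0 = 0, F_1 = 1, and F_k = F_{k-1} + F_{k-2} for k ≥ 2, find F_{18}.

Iterating the recurrence up to F_{10} = 55 and F_{9} = 34:
F_{11} = F_{10} + F_{9} = 55 + 34 = 89
F_{12} = F_{11} + F_{10} = 89 + 55 = 144
F_{13} = F_{12} + F_{11} = 144 + 89 = 233
F_{14} = F_{13} + F_{12} = 233 + 144 = 377
F_{15} = F_{14} + F_{13} = 377 + 233 = 610
F_{16} = F_{15} + F_{14} = 610 + 377 = 987
F_{17} = F_{16} + F_{15} = 987 + 610 = 1597
F_{18} = F_{17} + F_{16} = 1597 + 987 = 2584

2584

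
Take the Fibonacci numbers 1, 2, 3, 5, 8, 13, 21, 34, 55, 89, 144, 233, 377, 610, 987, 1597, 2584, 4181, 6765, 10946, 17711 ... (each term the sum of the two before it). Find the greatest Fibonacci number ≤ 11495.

10946

10946 ≤ 11495 < 17711, so the largest Fibonacci number not exceeding 11495 is 10946.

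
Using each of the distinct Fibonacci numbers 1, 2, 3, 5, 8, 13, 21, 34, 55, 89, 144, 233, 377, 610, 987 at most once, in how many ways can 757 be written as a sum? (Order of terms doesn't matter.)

Each representation comes from the Zeckendorf form by replacing some F_k with F_{k−1} + F_{k−2} where possible.
757 = 610+144+3 = 610+144+2+1 = 610+89+55+3 = 377+233+144+3 = 610+89+55+2+1 = … (13 more), for 18 in all.

18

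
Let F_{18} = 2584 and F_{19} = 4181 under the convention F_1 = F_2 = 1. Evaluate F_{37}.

24157817

By F_{2k+1} = F_k² + F_{k+1}²: F_{37} = 2584² + 4181² = 6677056 + 17480761 = 24157817.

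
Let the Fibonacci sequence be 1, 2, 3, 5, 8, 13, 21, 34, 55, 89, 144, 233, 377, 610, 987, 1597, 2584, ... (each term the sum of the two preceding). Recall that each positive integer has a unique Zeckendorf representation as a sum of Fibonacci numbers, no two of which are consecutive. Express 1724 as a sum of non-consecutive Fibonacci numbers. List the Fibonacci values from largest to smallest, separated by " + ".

Repeatedly subtract the largest Fibonacci number that fits:
largest Fibonacci ≤ 1724 is 1597; 1724 − 1597 = 127
largest Fibonacci ≤ 127 is 89; 127 − 89 = 38
largest Fibonacci ≤ 38 is 34; 38 − 34 = 4
largest Fibonacci ≤ 4 is 3; 4 − 3 = 1
largest Fibonacci ≤ 1 is 1; 1 − 1 = 0
So 1724 = 1597 + 89 + 34 + 3 + 1, with no two terms consecutive in the sequence.

1597 + 89 + 34 + 3 + 1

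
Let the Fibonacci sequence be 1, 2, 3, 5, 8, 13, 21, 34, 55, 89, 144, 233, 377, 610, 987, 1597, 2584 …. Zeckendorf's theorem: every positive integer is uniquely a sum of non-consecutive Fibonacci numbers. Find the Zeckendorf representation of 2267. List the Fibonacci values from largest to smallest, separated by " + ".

largest Fibonacci ≤ 2267 is 1597; 2267 − 1597 = 670
largest Fibonacci ≤ 670 is 610; 670 − 610 = 60
largest Fibonacci ≤ 60 is 55; 60 − 55 = 5
largest Fibonacci ≤ 5 is 5; 5 − 5 = 0
So 2267 = 1597 + 610 + 55 + 5, with no two terms consecutive in the sequence.

1597 + 610 + 55 + 5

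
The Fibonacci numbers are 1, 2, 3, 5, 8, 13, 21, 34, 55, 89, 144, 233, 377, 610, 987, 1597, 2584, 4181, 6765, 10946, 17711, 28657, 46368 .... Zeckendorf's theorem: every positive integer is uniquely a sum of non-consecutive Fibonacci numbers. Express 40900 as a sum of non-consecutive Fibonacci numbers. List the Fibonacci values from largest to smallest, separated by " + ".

subtract 28657 from 40900: 12243 remains
subtract 10946 from 12243: 1297 remains
subtract 987 from 1297: 310 remains
subtract 233 from 310: 77 remains
subtract 55 from 77: 22 remains
subtract 21 from 22: 1 remains
subtract 1 from 1: 0 remains
So 40900 = 28657 + 10946 + 987 + 233 + 55 + 21 + 1, with no two terms consecutive in the sequence.

28657 + 10946 + 987 + 233 + 55 + 21 + 1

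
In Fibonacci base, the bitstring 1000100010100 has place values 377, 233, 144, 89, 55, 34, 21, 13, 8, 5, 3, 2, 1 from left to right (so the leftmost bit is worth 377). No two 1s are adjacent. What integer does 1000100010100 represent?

Summing the place values of the 1 bits: 377 + 55 + 8 + 3 = 443.

443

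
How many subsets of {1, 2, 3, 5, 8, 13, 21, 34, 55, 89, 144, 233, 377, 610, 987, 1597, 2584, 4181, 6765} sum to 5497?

5497 = 4181+987+233+89+5+2 = 4181+987+233+55+34+5+2 = 4181+610+377+233+89+5+2 = 2584+1597+987+233+89+5+2 = 4181+987+233+55+21+13+5+2 = … (15 more), for 20 in all.

20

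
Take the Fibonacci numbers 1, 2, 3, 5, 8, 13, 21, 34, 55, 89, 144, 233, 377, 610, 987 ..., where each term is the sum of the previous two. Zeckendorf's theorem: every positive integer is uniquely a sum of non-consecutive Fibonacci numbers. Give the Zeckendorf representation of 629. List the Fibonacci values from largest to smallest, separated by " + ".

Greedily peel off the largest Fibonacci term at each step:
subtract 610 from 629: 19 remains
subtract 13 from 19: 6 remains
subtract 5 from 6: 1 remains
subtract 1 from 1: 0 remains
So 629 = 610 + 13 + 5 + 1, with no two terms consecutive in the sequence.

610 + 13 + 5 + 1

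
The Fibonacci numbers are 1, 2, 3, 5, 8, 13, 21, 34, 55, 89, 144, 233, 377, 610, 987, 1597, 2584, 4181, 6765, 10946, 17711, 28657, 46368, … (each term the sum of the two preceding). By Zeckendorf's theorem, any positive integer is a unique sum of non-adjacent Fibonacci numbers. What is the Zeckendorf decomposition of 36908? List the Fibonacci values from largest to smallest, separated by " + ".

Greedily peel off the largest Fibonacci term at each step:
28657 ≤ 36908 < 46368, so take 28657; remainder 8251
6765 ≤ 8251 < 10946, so take 6765; remainder 1486
987 ≤ 1486 < 1597, so take 987; remainder 499
377 ≤ 499 < 610, so take 377; remainder 122
89 ≤ 122 < 144, so take 89; remainder 33
21 ≤ 33 < 34, so take 21; remainder 12
8 ≤ 12 < 13, so take 8; remainder 4
3 ≤ 4 < 5, so take 3; remainder 1
1 ≤ 1 < 2, so take 1; remainder 0
So 36908 = 28657 + 6765 + 987 + 377 + 89 + 21 + 8 + 3 + 1, with no two terms consecutive in the sequence.

28657 + 6765 + 987 + 377 + 89 + 21 + 8 + 3 + 1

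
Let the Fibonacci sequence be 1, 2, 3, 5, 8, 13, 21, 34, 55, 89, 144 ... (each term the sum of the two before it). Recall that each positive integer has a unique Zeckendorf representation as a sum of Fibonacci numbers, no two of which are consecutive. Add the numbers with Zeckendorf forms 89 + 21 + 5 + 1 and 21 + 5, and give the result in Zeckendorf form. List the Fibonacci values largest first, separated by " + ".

The two numbers are 116 and 26, so their sum is 142.
142: greatest Fibonacci not exceeding it is 89, leaving 53
53: greatest Fibonacci not exceeding it is 34, leaving 19
19: greatest Fibonacci not exceeding it is 13, leaving 6
6: greatest Fibonacci not exceeding it is 5, leaving 1
1: greatest Fibonacci not exceeding it is 1, leaving 0

89 + 34 + 13 + 5 + 1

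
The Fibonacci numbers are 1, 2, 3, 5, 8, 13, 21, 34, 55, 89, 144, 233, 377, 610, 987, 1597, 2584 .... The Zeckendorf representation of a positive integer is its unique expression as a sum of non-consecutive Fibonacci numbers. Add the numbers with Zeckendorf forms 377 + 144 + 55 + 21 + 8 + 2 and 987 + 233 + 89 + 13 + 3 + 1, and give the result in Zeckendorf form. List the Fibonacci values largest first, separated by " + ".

The two numbers are 607 and 1326, so their sum is 1933.
1597 ≤ 1933 < 2584, so take 1597; remainder 336
233 ≤ 336 < 377, so take 233; remainder 103
89 ≤ 103 < 144, so take 89; remainder 14
13 ≤ 14 < 21, so take 13; remainder 1
1 ≤ 1 < 2, so take 1; remainder 0

1597 + 233 + 89 + 13 + 1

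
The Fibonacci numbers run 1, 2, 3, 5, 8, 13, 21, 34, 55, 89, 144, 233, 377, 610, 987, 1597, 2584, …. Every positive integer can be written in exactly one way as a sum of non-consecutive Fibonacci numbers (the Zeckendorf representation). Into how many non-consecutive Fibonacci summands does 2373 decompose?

2373 − 1597 = 776
776 − 610 = 166
166 − 144 = 22
22 − 21 = 1
1 − 1 = 0
2373 = 1597 + 610 + 144 + 21 + 1, which has 5 terms.

5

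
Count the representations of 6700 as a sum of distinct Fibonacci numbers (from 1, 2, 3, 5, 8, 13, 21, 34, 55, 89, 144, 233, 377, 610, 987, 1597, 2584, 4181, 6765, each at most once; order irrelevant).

40

Starting from the Zeckendorf form and repeatedly splitting a term F_k into F_{k−1} + F_{k−2} (when neither is already used) reaches every representation.
6700 = 4181+1597+610+233+55+21+3 = 4181+1597+610+233+55+21+2+1 = 4181+1597+610+233+55+13+8+3 = 4181+1597+610+144+89+55+21+3 = 4181+1597+610+233+55+13+8+2+1 = … (35 more), for 40 in all.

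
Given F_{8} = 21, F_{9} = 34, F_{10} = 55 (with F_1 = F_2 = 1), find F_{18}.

2584

By the addition formula F_{m+n} = F_m F_{n+1} + F_{m−1} F_n with m=9, n=9: F_{18} = 34·55 + 21·34 = 1870 + 714 = 2584.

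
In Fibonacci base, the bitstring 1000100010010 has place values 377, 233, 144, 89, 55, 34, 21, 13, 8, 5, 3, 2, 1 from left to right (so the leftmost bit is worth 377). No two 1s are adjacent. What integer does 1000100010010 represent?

442

Summing the place values of the 1 bits: 377 + 55 + 8 + 2 = 442.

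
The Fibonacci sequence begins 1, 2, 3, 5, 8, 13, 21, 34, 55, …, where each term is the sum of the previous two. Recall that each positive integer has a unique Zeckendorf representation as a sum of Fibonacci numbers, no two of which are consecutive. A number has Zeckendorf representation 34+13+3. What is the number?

34+13+3 = 50.

50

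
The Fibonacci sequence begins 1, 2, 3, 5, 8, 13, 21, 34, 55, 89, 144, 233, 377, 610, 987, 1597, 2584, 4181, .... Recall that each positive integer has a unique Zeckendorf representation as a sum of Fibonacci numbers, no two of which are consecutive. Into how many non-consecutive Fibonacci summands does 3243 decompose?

3243: greatest Fibonacci not exceeding it is 2584, leaving 659
659: greatest Fibonacci not exceeding it is 610, leaving 49
49: greatest Fibonacci not exceeding it is 34, leaving 15
15: greatest Fibonacci not exceeding it is 13, leaving 2
2: greatest Fibonacci not exceeding it is 2, leaving 0
3243 = 2584 + 610 + 34 + 13 + 2, which has 5 terms.

5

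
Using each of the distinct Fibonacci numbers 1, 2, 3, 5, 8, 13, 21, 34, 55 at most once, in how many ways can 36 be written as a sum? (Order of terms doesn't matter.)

36 = 34+2 = 21+13+2 = 21+8+5+2 — 3 representations.

3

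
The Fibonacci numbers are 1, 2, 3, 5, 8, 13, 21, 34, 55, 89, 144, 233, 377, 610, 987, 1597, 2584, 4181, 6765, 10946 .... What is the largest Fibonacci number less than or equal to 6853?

6765

6765 ≤ 6853 < 10946, so the largest Fibonacci number not exceeding 6853 is 6765.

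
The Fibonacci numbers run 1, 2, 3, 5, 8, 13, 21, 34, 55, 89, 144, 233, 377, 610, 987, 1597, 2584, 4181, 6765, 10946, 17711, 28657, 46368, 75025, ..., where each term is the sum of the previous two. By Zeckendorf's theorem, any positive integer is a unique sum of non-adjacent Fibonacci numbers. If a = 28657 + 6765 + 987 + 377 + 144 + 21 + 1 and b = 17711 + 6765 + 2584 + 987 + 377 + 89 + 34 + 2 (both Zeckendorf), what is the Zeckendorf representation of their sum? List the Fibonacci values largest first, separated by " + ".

The two numbers are 36952 and 28549, so their sum is 65501.
take 46368 (≤ 65501); 65501 − 46368 = 19133
take 17711 (≤ 19133); 19133 − 17711 = 1422
take 987 (≤ 1422); 1422 − 987 = 435
take 377 (≤ 435); 435 − 377 = 58
take 55 (≤ 58); 58 − 55 = 3
take 3 (≤ 3); 3 − 3 = 0

46368 + 17711 + 987 + 377 + 55 + 3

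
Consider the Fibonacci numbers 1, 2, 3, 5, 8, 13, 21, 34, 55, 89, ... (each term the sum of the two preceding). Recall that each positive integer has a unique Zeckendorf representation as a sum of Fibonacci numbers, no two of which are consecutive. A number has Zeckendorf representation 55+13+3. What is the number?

55+13+3 = 71.

71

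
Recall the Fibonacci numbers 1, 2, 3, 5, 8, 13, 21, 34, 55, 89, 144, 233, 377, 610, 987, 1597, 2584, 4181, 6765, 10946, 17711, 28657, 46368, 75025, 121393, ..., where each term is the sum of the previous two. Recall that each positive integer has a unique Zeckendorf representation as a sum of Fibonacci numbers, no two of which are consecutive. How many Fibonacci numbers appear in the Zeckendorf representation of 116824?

subtract 75025 from 116824: 41799 remains
subtract 28657 from 41799: 13142 remains
subtract 10946 from 13142: 2196 remains
subtract 1597 from 2196: 599 remains
subtract 377 from 599: 222 remains
subtract 144 from 222: 78 remains
subtract 55 from 78: 23 remains
subtract 21 from 23: 2 remains
subtract 2 from 2: 0 remains
116824 = 75025 + 28657 + 10946 + 1597 + 377 + 144 + 55 + 21 + 2, which has 9 terms.

9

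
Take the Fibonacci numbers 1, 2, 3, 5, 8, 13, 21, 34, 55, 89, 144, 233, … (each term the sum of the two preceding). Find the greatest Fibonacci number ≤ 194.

144 ≤ 194 < 233, so the largest Fibonacci number not exceeding 194 is 144.

144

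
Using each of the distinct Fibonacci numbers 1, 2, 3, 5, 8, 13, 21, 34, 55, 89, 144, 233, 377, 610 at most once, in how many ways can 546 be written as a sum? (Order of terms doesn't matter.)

Starting from the Zeckendorf form and repeatedly splitting a term F_k into F_{k−1} + F_{k−2} (when neither is already used) reaches every representation.
546 = 377+144+21+3+1 = 377+144+13+8+3+1 = 377+89+55+21+3+1 = 377+89+55+13+8+3+1 = … (4 more), for 8 in all.

8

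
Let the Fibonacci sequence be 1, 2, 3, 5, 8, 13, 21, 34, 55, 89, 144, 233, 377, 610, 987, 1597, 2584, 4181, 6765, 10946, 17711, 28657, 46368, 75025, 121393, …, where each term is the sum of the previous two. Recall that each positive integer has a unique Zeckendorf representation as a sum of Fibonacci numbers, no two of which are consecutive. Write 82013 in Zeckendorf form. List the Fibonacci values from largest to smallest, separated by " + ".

75025 + 6765 + 144 + 55 + 21 + 3

Greedy algorithm:
82013: greatest Fibonacci not exceeding it is 75025, leaving 6988
6988: greatest Fibonacci not exceeding it is 6765, leaving 223
223: greatest Fibonacci not exceeding it is 144, leaving 79
79: greatest Fibonacci not exceeding it is 55, leaving 24
24: greatest Fibonacci not exceeding it is 21, leaving 3
3: greatest Fibonacci not exceeding it is 3, leaving 0
So 82013 = 75025 + 6765 + 144 + 55 + 21 + 3, with no two terms consecutive in the sequence.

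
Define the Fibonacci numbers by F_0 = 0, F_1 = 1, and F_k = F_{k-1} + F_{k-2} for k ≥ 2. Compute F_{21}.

10946

Iterating the recurrence up to F_{13} = 233 and F_{12} = 144:
F_{14} = F_{13} + F_{12} = 233 + 144 = 377
F_{15} = F_{14} + F_{13} = 377 + 233 = 610
F_{16} = F_{15} + F_{14} = 610 + 377 = 987
F_{17} = F_{16} + F_{15} = 987 + 610 = 1597
F_{18} = F_{17} + F_{16} = 1597 + 987 = 2584
F_{19} = F_{18} + F_{17} = 2584 + 1597 = 4181
F_{20} = F_{19} + F_{18} = 4181 + 2584 = 6765
F_{21} = F_{20} + F_{19} = 6765 + 4181 = 10946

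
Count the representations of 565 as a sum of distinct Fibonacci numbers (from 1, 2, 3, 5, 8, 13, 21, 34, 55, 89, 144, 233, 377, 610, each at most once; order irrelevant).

Starting from the Zeckendorf form and repeatedly splitting a term F_k into F_{k−1} + F_{k−2} (when neither is already used) reaches every representation.
565 = 377+144+34+8+2 = 377+144+34+5+3+2 = 377+144+21+13+8+2 = … (9 more), for 12 in all.

12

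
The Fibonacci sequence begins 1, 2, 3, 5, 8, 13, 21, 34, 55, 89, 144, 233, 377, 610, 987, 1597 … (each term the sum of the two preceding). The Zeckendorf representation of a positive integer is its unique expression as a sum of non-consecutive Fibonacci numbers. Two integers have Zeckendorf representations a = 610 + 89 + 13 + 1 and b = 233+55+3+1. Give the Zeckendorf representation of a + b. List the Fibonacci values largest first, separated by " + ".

987 + 13 + 5

The two numbers are 713 and 292, so their sum is 1005.
1005 − 987 = 18
18 − 13 = 5
5 − 5 = 0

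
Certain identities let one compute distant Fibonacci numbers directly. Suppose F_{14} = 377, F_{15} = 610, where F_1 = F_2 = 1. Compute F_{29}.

514229

By the addition formula F_{m+n} = F_m F_{n+1} + F_{m−1} F_n with m=15, n=14: F_{29} = 610·610 + 377·377 = 372100 + 142129 = 514229.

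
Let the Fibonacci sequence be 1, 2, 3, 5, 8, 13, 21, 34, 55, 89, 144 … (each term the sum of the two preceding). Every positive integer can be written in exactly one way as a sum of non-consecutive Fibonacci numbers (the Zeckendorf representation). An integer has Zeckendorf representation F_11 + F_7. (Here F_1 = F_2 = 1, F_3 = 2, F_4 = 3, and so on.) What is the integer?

102

F_11 + F_7 = 89 + 13 = 102.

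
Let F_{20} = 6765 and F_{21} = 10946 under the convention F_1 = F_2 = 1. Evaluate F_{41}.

165580141

By F_{2k+1} = F_k² + F_{k+1}²: F_{41} = 6765² + 10946² = 45765225 + 119814916 = 165580141.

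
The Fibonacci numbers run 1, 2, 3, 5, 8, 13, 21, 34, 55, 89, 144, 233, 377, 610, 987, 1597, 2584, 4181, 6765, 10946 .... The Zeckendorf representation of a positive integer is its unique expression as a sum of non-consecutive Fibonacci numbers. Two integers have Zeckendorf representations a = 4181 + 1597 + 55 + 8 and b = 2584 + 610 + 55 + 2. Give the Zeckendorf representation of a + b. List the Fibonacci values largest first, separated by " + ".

The two numbers are 5841 and 3251, so their sum is 9092.
9092: greatest Fibonacci not exceeding it is 6765, leaving 2327
2327: greatest Fibonacci not exceeding it is 1597, leaving 730
730: greatest Fibonacci not exceeding it is 610, leaving 120
120: greatest Fibonacci not exceeding it is 89, leaving 31
31: greatest Fibonacci not exceeding it is 21, leaving 10
10: greatest Fibonacci not exceeding it is 8, leaving 2
2: greatest Fibonacci not exceeding it is 2, leaving 0

6765 + 1597 + 610 + 89 + 21 + 8 + 2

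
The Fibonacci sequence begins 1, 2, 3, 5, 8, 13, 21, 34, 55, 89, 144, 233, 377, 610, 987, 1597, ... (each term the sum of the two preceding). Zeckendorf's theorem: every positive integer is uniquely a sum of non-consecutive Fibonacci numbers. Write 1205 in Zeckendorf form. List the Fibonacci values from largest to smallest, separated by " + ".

1205 − 987 = 218
218 − 144 = 74
74 − 55 = 19
19 − 13 = 6
6 − 5 = 1
1 − 1 = 0
So 1205 = 987 + 144 + 55 + 13 + 5 + 1, with no two terms consecutive in the sequence.

987 + 144 + 55 + 13 + 5 + 1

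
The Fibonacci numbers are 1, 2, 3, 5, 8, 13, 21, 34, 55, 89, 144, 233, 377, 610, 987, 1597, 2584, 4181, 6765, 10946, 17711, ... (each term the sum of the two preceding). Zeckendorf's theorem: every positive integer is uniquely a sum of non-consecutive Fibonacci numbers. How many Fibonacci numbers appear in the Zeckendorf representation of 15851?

Greedy algorithm:
largest Fibonacci ≤ 15851 is 10946; 15851 − 10946 = 4905
largest Fibonacci ≤ 4905 is 4181; 4905 − 4181 = 724
largest Fibonacci ≤ 724 is 610; 724 − 610 = 114
largest Fibonacci ≤ 114 is 89; 114 − 89 = 25
largest Fibonacci ≤ 25 is 21; 25 − 21 = 4
largest Fibonacci ≤ 4 is 3; 4 − 3 = 1
largest Fibonacci ≤ 1 is 1; 1 − 1 = 0
15851 = 10946 + 4181 + 610 + 89 + 21 + 3 + 1, which has 7 terms.

7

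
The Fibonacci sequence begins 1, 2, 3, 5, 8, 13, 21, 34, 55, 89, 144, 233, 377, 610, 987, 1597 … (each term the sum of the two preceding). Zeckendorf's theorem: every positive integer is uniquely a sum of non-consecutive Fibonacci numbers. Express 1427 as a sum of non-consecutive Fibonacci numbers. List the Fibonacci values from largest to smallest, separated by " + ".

987 + 377 + 55 + 8

Repeatedly subtract the largest Fibonacci number that fits:
take 987 (≤ 1427); 1427 − 987 = 440
take 377 (≤ 440); 440 − 377 = 63
take 55 (≤ 63); 63 − 55 = 8
take 8 (≤ 8); 8 − 8 = 0
So 1427 = 987 + 377 + 55 + 8, with no two terms consecutive in the sequence.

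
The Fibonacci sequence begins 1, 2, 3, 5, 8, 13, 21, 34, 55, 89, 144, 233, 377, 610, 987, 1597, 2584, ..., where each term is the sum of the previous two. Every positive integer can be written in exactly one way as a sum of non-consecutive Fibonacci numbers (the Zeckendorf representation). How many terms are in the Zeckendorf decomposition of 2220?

2220 − 1597 = 623
623 − 610 = 13
13 − 13 = 0
2220 = 1597 + 610 + 13, which has 3 terms.

3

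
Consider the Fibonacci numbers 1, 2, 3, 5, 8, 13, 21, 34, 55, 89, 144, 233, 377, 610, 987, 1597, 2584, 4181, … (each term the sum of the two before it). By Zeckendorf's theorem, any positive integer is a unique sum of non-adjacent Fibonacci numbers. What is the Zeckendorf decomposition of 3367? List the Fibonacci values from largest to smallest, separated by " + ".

2584 + 610 + 144 + 21 + 8

Greedily peel off the largest Fibonacci term at each step:
take 2584 (≤ 3367); 3367 − 2584 = 783
take 610 (≤ 783); 783 − 610 = 173
take 144 (≤ 173); 173 − 144 = 29
take 21 (≤ 29); 29 − 21 = 8
take 8 (≤ 8); 8 − 8 = 0
So 3367 = 2584 + 610 + 144 + 21 + 8, with no two terms consecutive in the sequence.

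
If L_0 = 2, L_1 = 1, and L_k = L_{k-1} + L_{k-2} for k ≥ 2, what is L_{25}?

167761

Iterating the recurrence up to L_{21} = 24476 and L_{20} = 15127:
L_{22} = L_{21} + L_{20} = 24476 + 15127 = 39603
L_{23} = L_{22} + L_{21} = 39603 + 24476 = 64079
L_{24} = L_{23} + L_{22} = 64079 + 39603 = 103682
L_{25} = L_{24} + L_{23} = 103682 + 64079 = 167761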